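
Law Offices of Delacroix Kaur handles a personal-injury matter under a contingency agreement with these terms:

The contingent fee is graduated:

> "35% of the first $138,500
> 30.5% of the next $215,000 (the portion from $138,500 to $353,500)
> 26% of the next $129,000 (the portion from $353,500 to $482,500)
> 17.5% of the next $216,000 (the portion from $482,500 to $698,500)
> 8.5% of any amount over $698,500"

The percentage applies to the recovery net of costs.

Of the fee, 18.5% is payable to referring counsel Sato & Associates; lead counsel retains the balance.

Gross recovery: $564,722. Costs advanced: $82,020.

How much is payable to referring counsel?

$27,310.69

Fee base (net of costs): $564,722 − $82,020 = $482,702
First $138,500 at 35% = $48,475.00
Next $215,000 at 30.5% = $65,575.00
Next $129,000 at 26% = $33,540.00
Remaining $202 at 17.5% = $35.35
Fee: $48,475.00 + $65,575.00 + $33,540.00 + $35.35 = $147,625.35
Referral share: 18.5% of $147,625.35 = $27,310.69; lead counsel retains $147,625.35 − $27,310.69 = $120,314.66.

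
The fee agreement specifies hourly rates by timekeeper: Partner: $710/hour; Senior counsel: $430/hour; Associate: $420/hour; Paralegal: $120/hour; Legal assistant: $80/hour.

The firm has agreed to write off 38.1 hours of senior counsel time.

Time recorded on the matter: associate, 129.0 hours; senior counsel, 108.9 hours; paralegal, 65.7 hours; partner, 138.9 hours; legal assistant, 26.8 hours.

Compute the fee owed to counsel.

Partner: 138.9 × $710 = $98,619.00
Senior counsel: 108.9 × $430 = $46,827.00
Associate: 129.0 × $420 = $54,180.00
Paralegal: 65.7 × $120 = $7,884.00
Legal assistant: 26.8 × $80 = $2,144.00
Subtotal: $209,654.00
Write-off: 38.1 × $430 = $16,383.00
Total: $209,654.00 − $16,383.00 = $193,271.00

$193,271.00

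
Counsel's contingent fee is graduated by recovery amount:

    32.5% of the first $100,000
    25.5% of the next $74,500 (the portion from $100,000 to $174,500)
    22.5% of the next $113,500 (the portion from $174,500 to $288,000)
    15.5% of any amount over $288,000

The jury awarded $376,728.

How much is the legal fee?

$90,787.84

First $100,000 at 32.5% = $32,500.00
Next $74,500 at 25.5% = $18,997.50
Next $113,500 at 22.5% = $25,537.50
Remaining $88,728 at 15.5% = $13,752.84
Fee: $32,500.00 + $18,997.50 + $25,537.50 + $13,752.84 = $90,787.84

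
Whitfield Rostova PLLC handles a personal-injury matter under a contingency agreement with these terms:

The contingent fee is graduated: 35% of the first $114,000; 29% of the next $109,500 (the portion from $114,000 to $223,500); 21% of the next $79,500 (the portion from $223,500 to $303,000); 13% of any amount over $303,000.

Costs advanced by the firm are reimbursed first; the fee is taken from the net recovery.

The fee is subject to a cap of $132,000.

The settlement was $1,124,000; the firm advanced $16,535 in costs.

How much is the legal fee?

$132,000.00

Fee base (net of costs): $1,124,000 − $16,535 = $1,107,465
First $114,000 at 35% = $39,900.00
Next $109,500 at 29% = $31,755.00
Next $79,500 at 21% = $16,695.00
Remaining $804,465 at 13% = $104,580.45
Fee: $39,900.00 + $31,755.00 + $16,695.00 + $104,580.45 = $192,930.45
$192,930.45 exceeds the $132,000 cap, so the fee is capped at $132,000.00.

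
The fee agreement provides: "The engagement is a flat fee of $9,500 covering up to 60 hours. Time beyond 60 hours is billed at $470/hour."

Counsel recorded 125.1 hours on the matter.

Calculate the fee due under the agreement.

$40,097.00

Flat fee: $9,500.00
Excess hours: 125.1 − 60 = 65.1
Overrun: 65.1 × $470 = $30,597.00
Total: $9,500.00 + $30,597.00 = $40,097.00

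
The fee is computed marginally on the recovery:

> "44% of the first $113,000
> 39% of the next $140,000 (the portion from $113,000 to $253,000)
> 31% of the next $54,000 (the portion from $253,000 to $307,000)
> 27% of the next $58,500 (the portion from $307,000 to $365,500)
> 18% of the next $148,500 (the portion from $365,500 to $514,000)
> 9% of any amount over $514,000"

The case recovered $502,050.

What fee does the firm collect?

First $113,000 at 44% = $49,720.00
Next $140,000 at 39% = $54,600.00
Next $54,000 at 31% = $16,740.00
Next $58,500 at 27% = $15,795.00
Remaining $136,550 at 18% = $24,579.00
Fee: $49,720.00 + $54,600.00 + $16,740.00 + $15,795.00 + $24,579.00 = $161,434.00

$161,434.00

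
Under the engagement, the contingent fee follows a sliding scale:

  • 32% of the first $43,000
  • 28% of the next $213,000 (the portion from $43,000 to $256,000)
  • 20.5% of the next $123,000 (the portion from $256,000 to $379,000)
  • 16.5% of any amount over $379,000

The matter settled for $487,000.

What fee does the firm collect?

$116,435.00

First $43,000 at 32% = $13,760.00
Next $213,000 at 28% = $59,640.00
Next $123,000 at 20.5% = $25,215.00
Remaining $108,000 at 16.5% = $17,820.00
Fee: $13,760.00 + $59,640.00 + $25,215.00 + $17,820.00 = $116,435.00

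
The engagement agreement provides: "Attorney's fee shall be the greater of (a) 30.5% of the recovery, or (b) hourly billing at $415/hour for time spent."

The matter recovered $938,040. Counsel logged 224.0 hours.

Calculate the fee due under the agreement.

$286,102.20

(a) 30.5% of $938,040 = $286,102.20
(b) 224.0 × $415 = $92,960.00
The greater is (a): $286,102.20.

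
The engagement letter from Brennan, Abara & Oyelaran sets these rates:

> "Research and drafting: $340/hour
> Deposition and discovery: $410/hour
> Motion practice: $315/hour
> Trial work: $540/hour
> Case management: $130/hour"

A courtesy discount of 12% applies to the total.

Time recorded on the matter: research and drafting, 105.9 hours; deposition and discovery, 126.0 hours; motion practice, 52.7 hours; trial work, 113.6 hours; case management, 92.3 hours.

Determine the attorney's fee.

$156,296.36

Research and drafting: 105.9 × $340 = $36,006.00
Deposition and discovery: 126.0 × $410 = $51,660.00
Motion practice: 52.7 × $315 = $16,600.50
Trial work: 113.6 × $540 = $61,344.00
Case management: 92.3 × $130 = $11,999.00
Subtotal: $177,609.50
Less 12% discount: −$21,313.14
Total: $177,609.50 − $21,313.14 = $156,296.36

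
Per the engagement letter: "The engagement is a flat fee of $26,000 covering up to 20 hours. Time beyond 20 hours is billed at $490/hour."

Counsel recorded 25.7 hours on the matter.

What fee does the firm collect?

Flat fee: $26,000.00
Excess hours: 25.7 − 20 = 5.7
Overrun: 5.7 × $490 = $2,793.00
Total: $26,000.00 + $2,793.00 = $28,793.00

$28,793.00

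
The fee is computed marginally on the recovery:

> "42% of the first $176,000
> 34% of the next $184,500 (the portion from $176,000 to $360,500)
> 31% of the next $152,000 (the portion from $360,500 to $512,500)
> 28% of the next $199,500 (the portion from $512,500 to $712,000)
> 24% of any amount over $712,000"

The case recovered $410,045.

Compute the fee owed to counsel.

$152,008.95

First $176,000 at 42% = $73,920.00
Next $184,500 at 34% = $62,730.00
Remaining $49,545 at 31% = $15,358.95
Fee: $73,920.00 + $62,730.00 + $15,358.95 = $152,008.95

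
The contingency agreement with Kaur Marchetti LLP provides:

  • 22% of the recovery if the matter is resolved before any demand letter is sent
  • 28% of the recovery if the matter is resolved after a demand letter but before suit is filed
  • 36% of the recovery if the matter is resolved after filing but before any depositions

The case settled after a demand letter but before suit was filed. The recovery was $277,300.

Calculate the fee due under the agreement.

$77,644.00

The matter settled after a demand letter but before suit was filed, so the 28% rate applies.
$277,300 × 28% = $77,644.00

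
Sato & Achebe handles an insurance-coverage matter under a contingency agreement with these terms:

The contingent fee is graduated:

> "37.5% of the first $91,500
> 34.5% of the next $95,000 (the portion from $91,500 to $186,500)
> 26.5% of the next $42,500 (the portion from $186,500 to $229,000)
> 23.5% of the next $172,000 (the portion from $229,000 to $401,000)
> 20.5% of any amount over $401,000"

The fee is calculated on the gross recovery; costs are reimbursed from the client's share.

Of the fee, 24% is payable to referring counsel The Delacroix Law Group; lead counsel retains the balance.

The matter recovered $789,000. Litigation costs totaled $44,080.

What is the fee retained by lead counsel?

$150,715.60

Fee base is the gross recovery, $789,000; costs are reimbursed separately.
First $91,500 at 37.5% = $34,312.50
Next $95,000 at 34.5% = $32,775.00
Next $42,500 at 26.5% = $11,262.50
Next $172,000 at 23.5% = $40,420.00
Remaining $388,000 at 20.5% = $79,540.00
Fee: $34,312.50 + $32,775.00 + $11,262.50 + $40,420.00 + $79,540.00 = $198,310.00
Referral share: 24% of $198,310.00 = $47,594.40; lead counsel retains $198,310.00 − $47,594.40 = $150,715.60.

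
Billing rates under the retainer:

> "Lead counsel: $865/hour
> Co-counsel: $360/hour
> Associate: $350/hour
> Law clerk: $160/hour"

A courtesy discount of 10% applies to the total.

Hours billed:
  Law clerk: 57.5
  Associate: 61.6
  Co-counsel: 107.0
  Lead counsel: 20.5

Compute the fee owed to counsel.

Lead counsel: 20.5 × $865 = $17,732.50
Co-counsel: 107.0 × $360 = $38,520.00
Associate: 61.6 × $350 = $21,560.00
Law clerk: 57.5 × $160 = $9,200.00
Subtotal: $87,012.50
Less 10% discount: −$8,701.25
Total: $87,012.50 − $8,701.25 = $78,311.25

$78,311.25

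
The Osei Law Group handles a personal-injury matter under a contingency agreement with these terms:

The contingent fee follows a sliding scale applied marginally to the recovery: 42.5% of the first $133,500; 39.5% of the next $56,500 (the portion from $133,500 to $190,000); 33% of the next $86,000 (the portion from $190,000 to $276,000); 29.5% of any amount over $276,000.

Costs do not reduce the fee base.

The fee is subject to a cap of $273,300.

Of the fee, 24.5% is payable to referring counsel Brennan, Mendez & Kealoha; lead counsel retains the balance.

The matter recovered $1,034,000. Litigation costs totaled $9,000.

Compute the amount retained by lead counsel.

$206,341.50

Fee base is the gross recovery, $1,034,000; costs are reimbursed separately.
First $133,500 at 42.5% = $56,737.50
Next $56,500 at 39.5% = $22,317.50
Next $86,000 at 33% = $28,380.00
Remaining $758,000 at 29.5% = $223,610.00
Fee: $56,737.50 + $22,317.50 + $28,380.00 + $223,610.00 = $331,045.00
$331,045.00 exceeds the $273,300 cap, so the fee is capped at $273,300.00.
Referral share: 24.5% of $273,300.00 = $66,958.50; lead counsel retains $273,300.00 − $66,958.50 = $206,341.50.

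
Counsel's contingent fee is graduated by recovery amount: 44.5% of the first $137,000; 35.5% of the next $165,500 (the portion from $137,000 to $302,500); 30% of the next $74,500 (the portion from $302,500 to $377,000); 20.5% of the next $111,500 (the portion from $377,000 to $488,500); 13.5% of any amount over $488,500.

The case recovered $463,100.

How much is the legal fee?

First $137,000 at 44.5% = $60,965.00
Next $165,500 at 35.5% = $58,752.50
Next $74,500 at 30% = $22,350.00
Remaining $86,100 at 20.5% = $17,650.50
Fee: $60,965.00 + $58,752.50 + $22,350.00 + $17,650.50 = $159,718.00

$159,718.00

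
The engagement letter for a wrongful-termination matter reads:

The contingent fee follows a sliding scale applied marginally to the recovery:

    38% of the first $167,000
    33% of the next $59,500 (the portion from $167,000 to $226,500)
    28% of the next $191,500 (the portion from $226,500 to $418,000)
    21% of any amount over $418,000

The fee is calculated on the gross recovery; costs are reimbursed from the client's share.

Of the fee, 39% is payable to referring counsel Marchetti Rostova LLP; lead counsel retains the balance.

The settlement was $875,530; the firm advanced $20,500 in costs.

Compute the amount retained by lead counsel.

$142,005.74

Fee base is the gross recovery, $875,530; costs are reimbursed separately.
First $167,000 at 38% = $63,460.00
Next $59,500 at 33% = $19,635.00
Next $191,500 at 28% = $53,620.00
Remaining $457,530 at 21% = $96,081.30
Fee: $63,460.00 + $19,635.00 + $53,620.00 + $96,081.30 = $232,796.30
Referral share: 39% of $232,796.30 = $90,790.56; lead counsel retains $232,796.30 − $90,790.56 = $142,005.74.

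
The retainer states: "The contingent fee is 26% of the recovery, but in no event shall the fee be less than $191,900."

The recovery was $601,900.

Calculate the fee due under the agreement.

$191,900.00

26% of $601,900 = $156,494.00
That is below the $191,900 minimum, so the minimum applies.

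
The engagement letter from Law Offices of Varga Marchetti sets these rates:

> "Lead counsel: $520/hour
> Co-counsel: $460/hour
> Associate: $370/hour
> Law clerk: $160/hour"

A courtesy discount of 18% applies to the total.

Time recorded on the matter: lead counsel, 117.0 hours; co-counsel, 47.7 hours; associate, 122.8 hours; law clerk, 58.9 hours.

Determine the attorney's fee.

$112,866.44

Lead counsel: 117.0 × $520 = $60,840.00
Co-counsel: 47.7 × $460 = $21,942.00
Associate: 122.8 × $370 = $45,436.00
Law clerk: 58.9 × $160 = $9,424.00
Subtotal: $137,642.00
Less 18% discount: −$24,775.56
Total: $137,642.00 − $24,775.56 = $112,866.44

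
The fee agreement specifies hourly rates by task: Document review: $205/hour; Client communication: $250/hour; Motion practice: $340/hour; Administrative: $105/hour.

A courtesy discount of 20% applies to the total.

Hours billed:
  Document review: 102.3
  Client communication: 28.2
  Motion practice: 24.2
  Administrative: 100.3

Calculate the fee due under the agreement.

Document review: 102.3 × $205 = $20,971.50
Client communication: 28.2 × $250 = $7,050.00
Motion practice: 24.2 × $340 = $8,228.00
Administrative: 100.3 × $105 = $10,531.50
Subtotal: $46,781.00
Less 20% discount: −$9,356.20
Total: $46,781.00 − $9,356.20 = $37,424.80

$37,424.80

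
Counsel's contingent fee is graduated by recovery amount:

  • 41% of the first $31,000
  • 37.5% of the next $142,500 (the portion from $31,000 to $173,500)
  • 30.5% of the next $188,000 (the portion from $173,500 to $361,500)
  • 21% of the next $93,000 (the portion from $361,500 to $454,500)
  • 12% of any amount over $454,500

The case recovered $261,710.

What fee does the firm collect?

First $31,000 at 41% = $12,710.00
Next $142,500 at 37.5% = $53,437.50
Remaining $88,210 at 30.5% = $26,904.05
Fee: $12,710.00 + $53,437.50 + $26,904.05 = $93,051.55

$93,051.55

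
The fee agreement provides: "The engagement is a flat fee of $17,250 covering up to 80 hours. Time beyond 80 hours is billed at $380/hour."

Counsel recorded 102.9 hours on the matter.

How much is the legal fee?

$25,952.00

Flat fee: $17,250.00
Excess hours: 102.9 − 80 = 22.9
Overrun: 22.9 × $380 = $8,702.00
Total: $17,250.00 + $8,702.00 = $25,952.00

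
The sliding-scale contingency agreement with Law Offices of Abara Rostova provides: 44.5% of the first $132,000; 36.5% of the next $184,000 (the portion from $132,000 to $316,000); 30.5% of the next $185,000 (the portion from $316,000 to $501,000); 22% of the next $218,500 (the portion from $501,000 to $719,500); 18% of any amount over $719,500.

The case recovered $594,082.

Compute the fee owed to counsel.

First $132,000 at 44.5% = $58,740.00
Next $184,000 at 36.5% = $67,160.00
Next $185,000 at 30.5% = $56,425.00
Remaining $93,082 at 22% = $20,478.04
Fee: $58,740.00 + $67,160.00 + $56,425.00 + $20,478.04 = $202,803.04

$202,803.04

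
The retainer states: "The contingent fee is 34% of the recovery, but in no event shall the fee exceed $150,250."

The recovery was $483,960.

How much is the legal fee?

34% of $483,960 = $164,546.40
That exceeds the $150,250 cap, so the fee is capped at $150,250.

$150,250.00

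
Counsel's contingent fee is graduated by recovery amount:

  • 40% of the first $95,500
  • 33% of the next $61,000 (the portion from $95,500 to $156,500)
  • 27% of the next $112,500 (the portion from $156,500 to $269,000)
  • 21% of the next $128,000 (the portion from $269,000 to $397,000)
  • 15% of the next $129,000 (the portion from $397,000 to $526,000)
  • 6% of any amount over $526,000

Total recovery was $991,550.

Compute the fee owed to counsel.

$162,868.00

First $95,500 at 40% = $38,200.00
Next $61,000 at 33% = $20,130.00
Next $112,500 at 27% = $30,375.00
Next $128,000 at 21% = $26,880.00
Next $129,000 at 15% = $19,350.00
Remaining $465,550 at 6% = $27,933.00
Fee: $38,200.00 + $20,130.00 + $30,375.00 + $26,880.00 + $19,350.00 + $27,933.00 = $162,868.00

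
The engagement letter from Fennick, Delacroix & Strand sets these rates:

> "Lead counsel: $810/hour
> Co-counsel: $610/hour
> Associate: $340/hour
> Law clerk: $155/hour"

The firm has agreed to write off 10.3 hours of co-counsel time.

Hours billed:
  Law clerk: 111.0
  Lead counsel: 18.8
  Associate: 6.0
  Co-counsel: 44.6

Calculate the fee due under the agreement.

Lead counsel: 18.8 × $810 = $15,228.00
Co-counsel: 44.6 × $610 = $27,206.00
Associate: 6.0 × $340 = $2,040.00
Law clerk: 111.0 × $155 = $17,205.00
Subtotal: $61,679.00
Write-off: 10.3 × $610 = $6,283.00
Total: $61,679.00 − $6,283.00 = $55,396.00

$55,396.00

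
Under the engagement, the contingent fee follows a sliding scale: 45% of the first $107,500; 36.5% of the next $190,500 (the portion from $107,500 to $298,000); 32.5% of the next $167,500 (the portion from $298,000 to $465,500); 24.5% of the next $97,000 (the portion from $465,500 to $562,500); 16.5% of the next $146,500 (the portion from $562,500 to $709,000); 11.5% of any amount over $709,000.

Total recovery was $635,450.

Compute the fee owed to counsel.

First $107,500 at 45% = $48,375.00
Next $190,500 at 36.5% = $69,532.50
Next $167,500 at 32.5% = $54,437.50
Next $97,000 at 24.5% = $23,765.00
Remaining $72,950 at 16.5% = $12,036.75
Fee: $48,375.00 + $69,532.50 + $54,437.50 + $23,765.00 + $12,036.75 = $208,146.75

$208,146.75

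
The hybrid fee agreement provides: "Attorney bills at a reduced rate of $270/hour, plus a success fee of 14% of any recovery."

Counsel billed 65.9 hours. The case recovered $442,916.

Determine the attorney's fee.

Hourly: 65.9 × $270 = $17,793.00
Success fee: 14% of $442,916 = $62,008.24
Total: $17,793.00 + $62,008.24 = $79,801.24

$79,801.24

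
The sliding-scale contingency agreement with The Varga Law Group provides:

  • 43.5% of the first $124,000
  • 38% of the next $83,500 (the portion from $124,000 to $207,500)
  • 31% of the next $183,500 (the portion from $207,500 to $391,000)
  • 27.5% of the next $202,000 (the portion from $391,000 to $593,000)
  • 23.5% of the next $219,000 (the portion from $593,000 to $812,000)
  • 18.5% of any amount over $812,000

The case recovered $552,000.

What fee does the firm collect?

$186,830.00

First $124,000 at 43.5% = $53,940.00
Next $83,500 at 38% = $31,730.00
Next $183,500 at 31% = $56,885.00
Remaining $161,000 at 27.5% = $44,275.00
Fee: $53,940.00 + $31,730.00 + $56,885.00 + $44,275.00 = $186,830.00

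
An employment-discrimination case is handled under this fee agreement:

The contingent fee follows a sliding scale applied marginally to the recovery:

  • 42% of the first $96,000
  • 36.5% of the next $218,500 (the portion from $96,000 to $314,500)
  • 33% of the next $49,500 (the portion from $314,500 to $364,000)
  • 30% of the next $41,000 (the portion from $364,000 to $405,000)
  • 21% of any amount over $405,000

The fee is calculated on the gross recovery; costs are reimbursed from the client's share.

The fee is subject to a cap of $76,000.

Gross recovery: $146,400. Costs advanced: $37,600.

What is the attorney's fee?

$58,716.00

Fee base is the gross recovery, $146,400; costs are reimbursed separately.
First $96,000 at 42% = $40,320.00
Remaining $50,400 at 36.5% = $18,396.00
Fee: $40,320.00 + $18,396.00 = $58,716.00
$58,716.00 is under the $76,000 cap.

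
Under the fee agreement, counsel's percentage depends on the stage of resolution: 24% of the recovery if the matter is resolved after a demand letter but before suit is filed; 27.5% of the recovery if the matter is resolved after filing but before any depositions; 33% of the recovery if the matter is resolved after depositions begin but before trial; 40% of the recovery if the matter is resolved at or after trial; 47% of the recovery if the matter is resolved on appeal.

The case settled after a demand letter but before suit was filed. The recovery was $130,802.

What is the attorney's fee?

$31,392.48

The matter settled after a demand letter but before suit was filed, so the 24% rate applies.
$130,802 × 24% = $31,392.48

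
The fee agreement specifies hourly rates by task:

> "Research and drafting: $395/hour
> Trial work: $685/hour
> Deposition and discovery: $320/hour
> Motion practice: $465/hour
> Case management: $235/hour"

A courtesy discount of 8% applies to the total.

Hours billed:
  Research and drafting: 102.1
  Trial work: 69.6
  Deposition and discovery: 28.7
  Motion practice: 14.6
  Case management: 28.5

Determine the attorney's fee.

Research and drafting: 102.1 × $395 = $40,329.50
Trial work: 69.6 × $685 = $47,676.00
Deposition and discovery: 28.7 × $320 = $9,184.00
Motion practice: 14.6 × $465 = $6,789.00
Case management: 28.5 × $235 = $6,697.50
Subtotal: $110,676.00
Less 8% discount: −$8,854.08
Total: $110,676.00 − $8,854.08 = $101,821.92

$101,821.92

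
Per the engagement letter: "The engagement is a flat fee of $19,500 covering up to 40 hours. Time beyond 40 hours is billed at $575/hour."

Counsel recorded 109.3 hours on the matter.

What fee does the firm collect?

Flat fee: $19,500.00
Excess hours: 109.3 − 40 = 69.3
Overrun: 69.3 × $575 = $39,847.50
Total: $19,500.00 + $39,847.50 = $59,347.50

$59,347.50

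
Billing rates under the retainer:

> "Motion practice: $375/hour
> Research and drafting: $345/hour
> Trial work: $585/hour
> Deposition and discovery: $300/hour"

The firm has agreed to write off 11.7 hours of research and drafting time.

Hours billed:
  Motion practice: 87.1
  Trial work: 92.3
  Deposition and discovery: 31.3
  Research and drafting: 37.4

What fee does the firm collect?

Motion practice: 87.1 × $375 = $32,662.50
Research and drafting: 37.4 × $345 = $12,903.00
Trial work: 92.3 × $585 = $53,995.50
Deposition and discovery: 31.3 × $300 = $9,390.00
Subtotal: $108,951.00
Write-off: 11.7 × $345 = $4,036.50
Total: $108,951.00 − $4,036.50 = $104,914.50

$104,914.50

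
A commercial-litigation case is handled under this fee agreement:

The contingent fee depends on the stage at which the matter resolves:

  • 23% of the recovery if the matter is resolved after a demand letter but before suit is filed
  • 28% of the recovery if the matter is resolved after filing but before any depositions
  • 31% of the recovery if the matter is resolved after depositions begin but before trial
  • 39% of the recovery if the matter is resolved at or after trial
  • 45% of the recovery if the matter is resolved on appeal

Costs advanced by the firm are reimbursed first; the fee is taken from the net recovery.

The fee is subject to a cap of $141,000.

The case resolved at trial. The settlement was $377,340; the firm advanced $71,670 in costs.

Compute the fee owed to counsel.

Fee base (net of costs): $377,340 − $71,670 = $305,670
The matter resolved at trial, so the 39% rate applies.
$305,670 × 39% = $119,211.30
$119,211.30 is under the $141,000 cap.

$119,211.30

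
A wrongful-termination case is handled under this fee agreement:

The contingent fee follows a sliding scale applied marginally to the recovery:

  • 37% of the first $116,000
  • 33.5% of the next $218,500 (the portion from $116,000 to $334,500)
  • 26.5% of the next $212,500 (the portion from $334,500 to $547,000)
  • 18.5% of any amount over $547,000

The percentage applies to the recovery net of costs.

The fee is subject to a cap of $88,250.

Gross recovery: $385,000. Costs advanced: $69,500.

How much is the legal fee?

Fee base (net of costs): $385,000 − $69,500 = $315,500
First $116,000 at 37% = $42,920.00
Remaining $199,500 at 33.5% = $66,832.50
Fee: $42,920.00 + $66,832.50 = $109,752.50
$109,752.50 exceeds the $88,250 cap, so the fee is capped at $88,250.00.

$88,250.00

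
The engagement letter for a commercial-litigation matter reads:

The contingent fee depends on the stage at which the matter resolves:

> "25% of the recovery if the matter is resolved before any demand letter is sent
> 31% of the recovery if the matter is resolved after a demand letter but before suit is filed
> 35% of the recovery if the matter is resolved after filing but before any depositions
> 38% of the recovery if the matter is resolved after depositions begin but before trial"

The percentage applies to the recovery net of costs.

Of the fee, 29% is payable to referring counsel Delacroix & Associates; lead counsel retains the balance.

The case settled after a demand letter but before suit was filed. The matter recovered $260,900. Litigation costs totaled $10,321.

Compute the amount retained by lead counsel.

Fee base (net of costs): $260,900 − $10,321 = $250,579
The matter settled after a demand letter but before suit was filed, so the 31% rate applies.
$250,579 × 31% = $77,679.49
Referral share: 29% of $77,679.49 = $22,527.05; lead counsel retains $77,679.49 − $22,527.05 = $55,152.44.

$55,152.44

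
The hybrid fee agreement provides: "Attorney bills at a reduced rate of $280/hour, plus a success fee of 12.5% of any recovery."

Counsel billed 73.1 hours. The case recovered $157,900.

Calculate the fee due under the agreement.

Hourly: 73.1 × $280 = $20,468.00
Success fee: 12.5% of $157,900 = $19,737.50
Total: $20,468.00 + $19,737.50 = $40,205.50

$40,205.50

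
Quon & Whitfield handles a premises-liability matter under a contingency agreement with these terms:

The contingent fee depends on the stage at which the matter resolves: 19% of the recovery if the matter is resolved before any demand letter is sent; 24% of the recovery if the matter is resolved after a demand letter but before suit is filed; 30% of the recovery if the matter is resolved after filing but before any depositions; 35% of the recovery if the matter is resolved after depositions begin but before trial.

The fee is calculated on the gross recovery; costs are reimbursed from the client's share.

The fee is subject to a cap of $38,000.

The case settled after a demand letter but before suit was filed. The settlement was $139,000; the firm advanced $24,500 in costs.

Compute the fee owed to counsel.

$33,360.00

Fee base is the gross recovery, $139,000; costs are reimbursed separately.
The matter settled after a demand letter but before suit was filed, so the 24% rate applies.
$139,000 × 24% = $33,360.00
$33,360.00 is under the $38,000 cap.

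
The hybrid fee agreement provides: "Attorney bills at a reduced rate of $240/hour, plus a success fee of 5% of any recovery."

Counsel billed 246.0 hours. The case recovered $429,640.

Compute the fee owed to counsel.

Hourly: 246.0 × $240 = $59,040.00
Success fee: 5% of $429,640 = $21,482.00
Total: $59,040.00 + $21,482.00 = $80,522.00

$80,522.00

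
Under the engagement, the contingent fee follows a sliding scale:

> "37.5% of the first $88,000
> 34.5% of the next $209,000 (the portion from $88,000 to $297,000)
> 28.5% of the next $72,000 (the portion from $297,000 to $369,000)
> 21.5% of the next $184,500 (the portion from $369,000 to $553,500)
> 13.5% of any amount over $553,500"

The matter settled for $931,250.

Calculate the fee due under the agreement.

First $88,000 at 37.5% = $33,000.00
Next $209,000 at 34.5% = $72,105.00
Next $72,000 at 28.5% = $20,520.00
Next $184,500 at 21.5% = $39,667.50
Remaining $377,750 at 13.5% = $50,996.25
Fee: $33,000.00 + $72,105.00 + $20,520.00 + $39,667.50 + $50,996.25 = $216,288.75

$216,288.75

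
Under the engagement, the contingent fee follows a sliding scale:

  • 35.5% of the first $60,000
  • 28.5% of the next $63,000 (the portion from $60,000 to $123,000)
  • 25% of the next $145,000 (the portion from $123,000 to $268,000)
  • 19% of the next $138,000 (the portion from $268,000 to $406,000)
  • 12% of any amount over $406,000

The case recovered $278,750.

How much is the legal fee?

$77,547.50

First $60,000 at 35.5% = $21,300.00
Next $63,000 at 28.5% = $17,955.00
Next $145,000 at 25% = $36,250.00
Remaining $10,750 at 19% = $2,042.50
Fee: $21,300.00 + $17,955.00 + $36,250.00 + $2,042.50 = $77,547.50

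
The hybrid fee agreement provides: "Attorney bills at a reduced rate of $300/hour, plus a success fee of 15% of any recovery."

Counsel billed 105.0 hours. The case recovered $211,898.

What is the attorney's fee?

Hourly: 105.0 × $300 = $31,500.00
Success fee: 15% of $211,898 = $31,784.70
Total: $31,500.00 + $31,784.70 = $63,284.70

$63,284.70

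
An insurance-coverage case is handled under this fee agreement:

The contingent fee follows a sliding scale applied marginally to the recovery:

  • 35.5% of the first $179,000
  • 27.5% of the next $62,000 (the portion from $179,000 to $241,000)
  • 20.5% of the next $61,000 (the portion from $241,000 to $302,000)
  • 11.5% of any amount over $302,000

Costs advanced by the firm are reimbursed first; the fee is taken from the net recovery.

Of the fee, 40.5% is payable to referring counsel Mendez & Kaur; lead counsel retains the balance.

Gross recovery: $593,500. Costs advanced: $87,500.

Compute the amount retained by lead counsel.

Fee base (net of costs): $593,500 − $87,500 = $506,000
First $179,000 at 35.5% = $63,545.00
Next $62,000 at 27.5% = $17,050.00
Next $61,000 at 20.5% = $12,505.00
Remaining $204,000 at 11.5% = $23,460.00
Fee: $63,545.00 + $17,050.00 + $12,505.00 + $23,460.00 = $116,560.00
Referral share: 40.5% of $116,560.00 = $47,206.80; lead counsel retains $116,560.00 − $47,206.80 = $69,353.20.

$69,353.20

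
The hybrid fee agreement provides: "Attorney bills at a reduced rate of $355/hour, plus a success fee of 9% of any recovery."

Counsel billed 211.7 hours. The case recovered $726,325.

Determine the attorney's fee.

$140,522.75

Hourly: 211.7 × $355 = $75,153.50
Success fee: 9% of $726,325 = $65,369.25
Total: $75,153.50 + $65,369.25 = $140,522.75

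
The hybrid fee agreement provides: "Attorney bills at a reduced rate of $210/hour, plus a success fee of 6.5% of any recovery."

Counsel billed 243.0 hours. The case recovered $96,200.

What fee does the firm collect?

$57,283.00

Hourly: 243.0 × $210 = $51,030.00
Success fee: 6.5% of $96,200 = $6,253.00
Total: $51,030.00 + $6,253.00 = $57,283.00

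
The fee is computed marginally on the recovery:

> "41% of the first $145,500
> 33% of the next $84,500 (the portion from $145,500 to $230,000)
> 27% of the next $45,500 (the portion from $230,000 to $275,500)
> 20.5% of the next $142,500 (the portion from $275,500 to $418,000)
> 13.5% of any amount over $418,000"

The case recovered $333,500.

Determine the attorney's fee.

$111,715.00

First $145,500 at 41% = $59,655.00
Next $84,500 at 33% = $27,885.00
Next $45,500 at 27% = $12,285.00
Remaining $58,000 at 20.5% = $11,890.00
Fee: $59,655.00 + $27,885.00 + $12,285.00 + $11,890.00 = $111,715.00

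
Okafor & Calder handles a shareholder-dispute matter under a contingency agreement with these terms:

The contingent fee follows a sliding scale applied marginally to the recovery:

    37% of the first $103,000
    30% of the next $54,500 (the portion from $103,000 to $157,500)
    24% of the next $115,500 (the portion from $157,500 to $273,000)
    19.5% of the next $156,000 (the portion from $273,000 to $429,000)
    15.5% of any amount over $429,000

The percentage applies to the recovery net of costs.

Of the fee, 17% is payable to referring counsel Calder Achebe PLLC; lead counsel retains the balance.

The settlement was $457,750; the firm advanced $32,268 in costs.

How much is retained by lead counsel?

$92,888.61

Fee base (net of costs): $457,750 − $32,268 = $425,482
First $103,000 at 37% = $38,110.00
Next $54,500 at 30% = $16,350.00
Next $115,500 at 24% = $27,720.00
Remaining $152,482 at 19.5% = $29,733.99
Fee: $38,110.00 + $16,350.00 + $27,720.00 + $29,733.99 = $111,913.99
Referral share: 17% of $111,913.99 = $19,025.38; lead counsel retains $111,913.99 − $19,025.38 = $92,888.61.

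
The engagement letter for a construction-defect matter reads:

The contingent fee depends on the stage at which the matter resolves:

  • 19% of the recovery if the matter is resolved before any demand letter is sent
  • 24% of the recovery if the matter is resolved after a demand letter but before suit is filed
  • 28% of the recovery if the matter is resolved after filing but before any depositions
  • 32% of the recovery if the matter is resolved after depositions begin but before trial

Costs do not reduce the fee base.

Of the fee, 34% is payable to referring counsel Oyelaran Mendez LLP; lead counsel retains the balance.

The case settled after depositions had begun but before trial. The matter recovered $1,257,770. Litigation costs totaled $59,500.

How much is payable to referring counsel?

Fee base is the gross recovery, $1,257,770; costs are reimbursed separately.
The matter settled after depositions had begun but before trial, so the 32% rate applies.
$1,257,770 × 32% = $402,486.40
Referral share: 34% of $402,486.40 = $136,845.38; lead counsel retains $402,486.40 − $136,845.38 = $265,641.02.

$136,845.38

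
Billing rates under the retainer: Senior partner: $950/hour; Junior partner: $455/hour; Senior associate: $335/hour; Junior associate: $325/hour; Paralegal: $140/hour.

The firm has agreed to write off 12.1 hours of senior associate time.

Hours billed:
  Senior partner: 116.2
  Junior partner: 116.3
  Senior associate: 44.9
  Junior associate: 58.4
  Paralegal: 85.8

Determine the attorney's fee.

Senior partner: 116.2 × $950 = $110,390.00
Junior partner: 116.3 × $455 = $52,916.50
Senior associate: 44.9 × $335 = $15,041.50
Junior associate: 58.4 × $325 = $18,980.00
Paralegal: 85.8 × $140 = $12,012.00
Subtotal: $209,340.00
Write-off: 12.1 × $335 = $4,053.50
Total: $209,340.00 − $4,053.50 = $205,286.50

$205,286.50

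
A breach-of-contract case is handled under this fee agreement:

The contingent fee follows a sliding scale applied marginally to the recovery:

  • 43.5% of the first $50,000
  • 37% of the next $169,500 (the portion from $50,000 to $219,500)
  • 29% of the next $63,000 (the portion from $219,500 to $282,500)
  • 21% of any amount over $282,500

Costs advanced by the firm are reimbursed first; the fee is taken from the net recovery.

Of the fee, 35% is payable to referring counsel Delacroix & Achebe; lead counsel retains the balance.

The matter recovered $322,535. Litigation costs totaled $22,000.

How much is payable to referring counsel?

Fee base (net of costs): $322,535 − $22,000 = $300,535
First $50,000 at 43.5% = $21,750.00
Next $169,500 at 37% = $62,715.00
Next $63,000 at 29% = $18,270.00
Remaining $18,035 at 21% = $3,787.35
Fee: $21,750.00 + $62,715.00 + $18,270.00 + $3,787.35 = $106,522.35
Referral share: 35% of $106,522.35 = $37,282.82; lead counsel retains $106,522.35 − $37,282.82 = $69,239.53.

$37,282.82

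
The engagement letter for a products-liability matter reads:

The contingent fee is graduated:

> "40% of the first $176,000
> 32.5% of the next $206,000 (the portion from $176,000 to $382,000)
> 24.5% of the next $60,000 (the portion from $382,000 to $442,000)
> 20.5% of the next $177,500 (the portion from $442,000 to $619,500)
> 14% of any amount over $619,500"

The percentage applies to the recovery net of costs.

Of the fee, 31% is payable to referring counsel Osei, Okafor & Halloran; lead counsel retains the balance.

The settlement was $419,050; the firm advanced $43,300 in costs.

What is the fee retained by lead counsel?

Fee base (net of costs): $419,050 − $43,300 = $375,750
First $176,000 at 40% = $70,400.00
Remaining $199,750 at 32.5% = $64,918.75
Fee: $70,400.00 + $64,918.75 = $135,318.75
Referral share: 31% of $135,318.75 = $41,948.81; lead counsel retains $135,318.75 − $41,948.81 = $93,369.94.

$93,369.94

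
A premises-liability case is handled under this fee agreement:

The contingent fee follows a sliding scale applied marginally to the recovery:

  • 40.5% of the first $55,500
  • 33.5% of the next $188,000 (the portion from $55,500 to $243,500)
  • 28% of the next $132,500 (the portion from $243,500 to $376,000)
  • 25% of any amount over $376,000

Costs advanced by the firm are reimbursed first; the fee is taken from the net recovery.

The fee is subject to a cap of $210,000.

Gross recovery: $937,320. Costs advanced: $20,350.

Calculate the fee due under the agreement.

$210,000.00

Fee base (net of costs): $937,320 − $20,350 = $916,970
First $55,500 at 40.5% = $22,477.50
Next $188,000 at 33.5% = $62,980.00
Next $132,500 at 28% = $37,100.00
Remaining $540,970 at 25% = $135,242.50
Fee: $22,477.50 + $62,980.00 + $37,100.00 + $135,242.50 = $257,800.00
$257,800.00 exceeds the $210,000 cap, so the fee is capped at $210,000.00.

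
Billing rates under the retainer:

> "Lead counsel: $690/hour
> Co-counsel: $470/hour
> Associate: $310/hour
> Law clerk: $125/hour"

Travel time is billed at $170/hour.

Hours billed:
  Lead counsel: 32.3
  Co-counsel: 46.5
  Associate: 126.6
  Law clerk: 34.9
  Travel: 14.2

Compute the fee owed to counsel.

Lead counsel: 32.3 × $690 = $22,287.00
Co-counsel: 46.5 × $470 = $21,855.00
Associate: 126.6 × $310 = $39,246.00
Law clerk: 34.9 × $125 = $4,362.50
Subtotal: $22,287.00 + $21,855.00 + $39,246.00 + $4,362.50 = $87,750.50
Travel: 14.2 × $170 = $2,414.00
Total: $87,750.50 + $2,414.00 = $90,164.50

$90,164.50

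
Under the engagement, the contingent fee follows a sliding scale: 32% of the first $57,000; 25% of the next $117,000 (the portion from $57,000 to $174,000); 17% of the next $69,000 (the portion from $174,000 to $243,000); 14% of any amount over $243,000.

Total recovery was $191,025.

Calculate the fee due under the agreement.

First $57,000 at 32% = $18,240.00
Next $117,000 at 25% = $29,250.00
Remaining $17,025 at 17% = $2,894.25
Fee: $18,240.00 + $29,250.00 + $2,894.25 = $50,384.25

$50,384.25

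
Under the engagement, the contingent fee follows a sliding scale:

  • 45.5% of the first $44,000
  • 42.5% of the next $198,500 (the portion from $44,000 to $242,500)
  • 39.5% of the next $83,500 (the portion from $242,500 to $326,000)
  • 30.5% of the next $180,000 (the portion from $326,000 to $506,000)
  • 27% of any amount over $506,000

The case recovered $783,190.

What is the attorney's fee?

$267,106.30

First $44,000 at 45.5% = $20,020.00
Next $198,500 at 42.5% = $84,362.50
Next $83,500 at 39.5% = $32,982.50
Next $180,000 at 30.5% = $54,900.00
Remaining $277,190 at 27% = $74,841.30
Fee: $20,020.00 + $84,362.50 + $32,982.50 + $54,900.00 + $74,841.30 = $267,106.30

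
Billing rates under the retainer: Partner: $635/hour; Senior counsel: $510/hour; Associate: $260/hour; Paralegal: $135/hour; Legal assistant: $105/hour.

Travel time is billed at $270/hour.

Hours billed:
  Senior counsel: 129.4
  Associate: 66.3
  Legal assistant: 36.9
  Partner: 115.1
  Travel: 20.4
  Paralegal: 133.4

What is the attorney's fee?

Partner: 115.1 × $635 = $73,088.50
Senior counsel: 129.4 × $510 = $65,994.00
Associate: 66.3 × $260 = $17,238.00
Paralegal: 133.4 × $135 = $18,009.00
Legal assistant: 36.9 × $105 = $3,874.50
Subtotal: $73,088.50 + $65,994.00 + $17,238.00 + $18,009.00 + $3,874.50 = $178,204.00
Travel: 20.4 × $270 = $5,508.00
Total: $178,204.00 + $5,508.00 = $183,712.00

$183,712.00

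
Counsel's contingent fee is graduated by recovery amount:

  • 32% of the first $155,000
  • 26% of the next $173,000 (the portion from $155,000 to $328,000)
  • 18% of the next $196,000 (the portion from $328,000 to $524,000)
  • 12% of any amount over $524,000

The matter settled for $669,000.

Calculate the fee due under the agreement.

First $155,000 at 32% = $49,600.00
Next $173,000 at 26% = $44,980.00
Next $196,000 at 18% = $35,280.00
Remaining $145,000 at 12% = $17,400.00
Fee: $49,600.00 + $44,980.00 + $35,280.00 + $17,400.00 = $147,260.00

$147,260.00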